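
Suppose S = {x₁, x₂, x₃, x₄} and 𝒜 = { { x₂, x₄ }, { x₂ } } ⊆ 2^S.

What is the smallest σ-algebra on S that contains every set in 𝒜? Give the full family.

Take S₀ = 𝒜 ∪ {∅, S} = { ∅, { x₂ }, { x₂, x₄ }, S }.
Iteration 1 (2 new):
  { x₁, x₃ }  = S∖{ x₂, x₄ }
  { x₁, x₃, x₄ }  = S∖{ x₂ }
Iteration 2: +1 →
  { x₁, x₂, x₃ }  = { x₁, x₃ } ∪ { x₂ }
Iteration 3 (1 new):
  { x₄ }  = S∖{ x₁, x₂, x₃ }
Iteration 4: closed — nothing new.

Hence σ(𝒜) has 8 members: { ∅, { x₂ }, { x₄ }, { x₁, x₃ }, { x₂, x₄ }, { x₁, x₂, x₃ }, { x₁, x₃, x₄ }, S }.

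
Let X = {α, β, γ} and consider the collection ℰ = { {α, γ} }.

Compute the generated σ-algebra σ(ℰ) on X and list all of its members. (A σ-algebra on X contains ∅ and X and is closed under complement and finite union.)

Seed the family with ℰ together with ∅ and X: { ∅, {α, γ}, X }.
Round 1: +1 →
  {β}  = {α, γ}ᶜ
  (now 4)
Round 2: already closed under ᶜ and ∪.

Therefore σ(ℰ) = { ∅, {β}, {α, γ}, X } (|σ(ℰ)| = 4).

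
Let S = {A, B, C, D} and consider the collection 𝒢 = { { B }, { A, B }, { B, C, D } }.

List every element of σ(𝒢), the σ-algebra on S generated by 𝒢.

σ(𝒢) = { {}, { A }, { B }, { A, B }, { C, D }, { A, C, D }, { B, C, D }, S }

Check:
Take S₀ = 𝒢 ∪ {∅, S} = { {}, { B }, { A, B }, { B, C, D }, S }.
Pass 1. New:
  { A }  = { B, C, D }ᶜ
  { C, D }  = { A, B }ᶜ
  { A, C, D }  = { B }ᶜ
  [8 total]
Pass 2 adds nothing — fixpoint reached.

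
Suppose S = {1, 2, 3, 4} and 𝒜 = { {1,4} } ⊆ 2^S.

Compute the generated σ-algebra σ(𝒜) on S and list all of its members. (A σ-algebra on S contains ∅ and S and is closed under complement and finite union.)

Answer: σ(𝒜) = { {}, {1,4}, {2,3}, S }

Working:
Seed the family with 𝒜 together with ∅ and S: { {}, {1,4}, S }.
Iteration 1 adds 1:
  {2,3}  = complement {1,4}
  |family| = 4
Iteration 2: no new sets; the family is a σ-algebra.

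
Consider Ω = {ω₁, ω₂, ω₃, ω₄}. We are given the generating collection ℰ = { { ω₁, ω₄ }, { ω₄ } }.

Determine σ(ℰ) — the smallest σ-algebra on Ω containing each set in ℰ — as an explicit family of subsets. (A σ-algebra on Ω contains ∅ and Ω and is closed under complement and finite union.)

σ(ℰ) (8 sets): { ∅, { ω₁ }, { ω₄ }, { ω₁, ω₄ }, { ω₂, ω₃ }, { ω₁, ω₂, ω₃ }, { ω₂, ω₃, ω₄ }, Ω }

Check:
Take S₀ = ℰ ∪ {∅, Ω} = { ∅, { ω₄ }, { ω₁, ω₄ }, Ω }.
Round 1 adds 2:
  { ω₂, ω₃ }  = complement { ω₁, ω₄ }
  { ω₁, ω₂, ω₃ }  = complement { ω₄ }
  — 6 sets.
Round 2 adds 1:
  { ω₂, ω₃, ω₄ }  = { ω₂, ω₃ } ∪ { ω₄ }
  — 7 sets.
Round 3 adds 1:
  { ω₁ }  = complement { ω₂, ω₃, ω₄ }
  — 8 sets.
Round 4 adds nothing — fixpoint reached.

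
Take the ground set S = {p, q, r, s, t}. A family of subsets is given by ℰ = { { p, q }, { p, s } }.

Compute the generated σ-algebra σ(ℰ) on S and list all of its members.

σ(ℰ) (16 sets): { {}, { p }, { q }, { s }, { p, q }, { p, s }, { q, s }, { r, t }, { p, q, s }, { p, r, t }, { q, r, t }, { r, s, t }, { p, q, r, t }, { p, r, s, t }, { q, r, s, t }, S }

Check:
Seed the family with ℰ together with ∅ and S: { {}, { p, q }, { p, s }, S }.
Iteration 1: +3 →
  { p, q, s }  = { p, q } ∪ { p, s }
  { q, r, t }  = { p, s }ᶜ
  { r, s, t }  = { p, q }ᶜ
  — 7 sets.
Iteration 2 (4 new):
  { r, t }  = { p, q, s }ᶜ
  { p, q, r, t }  = { q, r, t } ∪ { p, q }
  { p, r, s, t }  = { r, s, t } ∪ { p, s }
  { q, r, s, t }  = { r, s, t } ∪ { q, r, t }
  — 11 sets.
Iteration 3: +3 →
  { p }  = { q, r, s, t }ᶜ
  { q }  = { p, r, s, t }ᶜ
  { s }  = { p, q, r, t }ᶜ
  — 14 sets.
Iteration 4 adds 2:
  { q, s }  = { s } ∪ { q }
  { p, r, t }  = { r, t } ∪ { p }
  — 16 sets.
Iteration 5 adds nothing — fixpoint reached.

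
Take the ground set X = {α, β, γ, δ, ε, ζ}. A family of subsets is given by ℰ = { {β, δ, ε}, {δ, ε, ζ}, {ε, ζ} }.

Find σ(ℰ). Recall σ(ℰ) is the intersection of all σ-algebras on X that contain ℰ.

Begin from { ∅, {ε, ζ}, {β, δ, ε}, {δ, ε, ζ}, X } (that is, ℰ plus ∅ and X).
Round 1: 4 new —
  {α, β, γ}  = X∖{δ, ε, ζ}
  {α, γ, ζ}  = X∖{β, δ, ε}
  {α, β, γ, δ}  = X∖{ε, ζ}
  {β, δ, ε, ζ}  = {ε, ζ} ∪ {β, δ, ε}
  — 9 sets.
Round 2 (7 new):
  {α, γ}  = X∖{β, δ, ε, ζ}
  {α, β, γ, ζ}  = {α, β, γ} ∪ {α, γ, ζ}
  {α, γ, ε, ζ}  = {ε, ζ} ∪ {α, γ, ζ}
  {α, β, γ, δ, ε}  = {α, β, γ} ∪ {β, δ, ε}
  {α, β, γ, δ, ζ}  = {α, γ, ζ} ∪ {α, β, γ, δ}
  {α, β, γ, ε, ζ}  = {α, β, γ} ∪ {ε, ζ}
  {α, γ, δ, ε, ζ}  = {α, γ, ζ} ∪ {δ, ε, ζ}
  — 16 sets.
Round 3: +6 →
  {β}  = X∖{α, γ, δ, ε, ζ}
  {δ}  = X∖{α, β, γ, ε, ζ}
  {ε}  = X∖{α, β, γ, δ, ζ}
  {ζ}  = X∖{α, β, γ, δ, ε}
  {β, δ}  = X∖{α, γ, ε, ζ}
  {δ, ε}  = X∖{α, β, γ, ζ}
  — 22 sets.
Round 4: +10 →
  {β, ε}  = {β} ∪ {ε}
  {β, ζ}  = {β} ∪ {ζ}
  {δ, ζ}  = {ζ} ∪ {δ}
  {α, γ, δ}  = {α, γ} ∪ {δ}
  {α, γ, ε}  = {ε} ∪ {α, γ}
  {β, δ, ζ}  = {ζ} ∪ {β, δ}
  {β, ε, ζ}  = {ε, ζ} ∪ {β}
  {α, β, γ, ε}  = {α, β, γ} ∪ {ε}
  {α, γ, δ, ε}  = {δ, ε} ∪ {α, γ}
  {α, γ, δ, ζ}  = {α, γ, ζ} ∪ {δ}
  — 32 sets.
Round 5: closed — nothing new.

Therefore σ(ℰ) = { ∅, {β}, {δ}, {ε}, {ζ}, {α, γ}, {β, δ}, {β, ε}, {β, ζ}, {δ, ε}, {δ, ζ}, {ε, ζ}, {α, β, γ}, {α, γ, δ}, {α, γ, ε}, {α, γ, ζ}, {β, δ, ε}, {β, δ, ζ}, {β, ε, ζ}, {δ, ε, ζ}, {α, β, γ, δ}, {α, β, γ, ε}, {α, β, γ, ζ}, {α, γ, δ, ε}, {α, γ, δ, ζ}, {α, γ, ε, ζ}, {β, δ, ε, ζ}, {α, β, γ, δ, ε}, {α, β, γ, δ, ζ}, {α, β, γ, ε, ζ}, {α, γ, δ, ε, ζ}, X } (|σ(ℰ)| = 32).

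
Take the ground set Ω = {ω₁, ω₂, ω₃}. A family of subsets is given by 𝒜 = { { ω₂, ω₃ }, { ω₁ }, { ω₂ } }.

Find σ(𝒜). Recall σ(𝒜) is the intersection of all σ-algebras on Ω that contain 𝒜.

|σ(𝒜)| = 8.  σ(𝒜) = { ∅, { ω₁ }, { ω₂ }, { ω₃ }, { ω₁, ω₂ }, { ω₁, ω₃ }, { ω₂, ω₃ }, Ω }

Check:
Start: 𝒜 ∪ {∅, Ω} = { ∅, { ω₁ }, { ω₂ }, { ω₂, ω₃ }, Ω }.
Pass 1 (2 new):
  { ω₁, ω₂ }  = { ω₂ } ∪ { ω₁ }
  { ω₁, ω₃ }  = Ω∖{ ω₂ }
Pass 2: 1 new —
  { ω₃ }  = Ω∖{ ω₁, ω₂ }
Pass 3: closed — nothing new.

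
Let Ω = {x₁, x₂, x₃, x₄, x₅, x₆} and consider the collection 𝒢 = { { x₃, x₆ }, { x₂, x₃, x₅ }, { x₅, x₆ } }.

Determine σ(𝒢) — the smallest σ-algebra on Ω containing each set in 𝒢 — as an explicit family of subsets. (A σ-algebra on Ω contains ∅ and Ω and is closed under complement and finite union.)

|σ(𝒢)| = 32.  σ(𝒢) = { {  }, { x₂ }, { x₃ }, { x₅ }, { x₆ }, { x₁, x₄ }, { x₂, x₃ }, { x₂, x₅ }, { x₂, x₆ }, { x₃, x₅ }, { x₃, x₆ }, { x₅, x₆ }, { x₁, x₂, x₄ }, { x₁, x₃, x₄ }, { x₁, x₄, x₅ }, { x₁, x₄, x₆ }, { x₂, x₃, x₅ }, { x₂, x₃, x₆ }, { x₂, x₅, x₆ }, { x₃, x₅, x₆ }, { x₁, x₂, x₃, x₄ }, { x₁, x₂, x₄, x₅ }, { x₁, x₂, x₄, x₆ }, { x₁, x₃, x₄, x₅ }, { x₁, x₃, x₄, x₆ }, { x₁, x₄, x₅, x₆ }, { x₂, x₃, x₅, x₆ }, { x₁, x₂, x₃, x₄, x₅ }, { x₁, x₂, x₃, x₄, x₆ }, { x₁, x₂, x₄, x₅, x₆ }, { x₁, x₃, x₄, x₅, x₆ }, Ω }

Working:
Take S₀ = 𝒢 ∪ {∅, Ω} = { {  }, { x₃, x₆ }, { x₅, x₆ }, { x₂, x₃, x₅ }, Ω }.
Iteration 1: +5 →
  { x₁, x₄, x₆ }  = ᶜ of { x₂, x₃, x₅ }
  { x₃, x₅, x₆ }  = { x₅, x₆ } ∪ { x₃, x₆ }
  { x₁, x₂, x₃, x₄ }  = ᶜ of { x₅, x₆ }
  { x₁, x₂, x₄, x₅ }  = ᶜ of { x₃, x₆ }
  { x₂, x₃, x₅, x₆ }  = { x₂, x₃, x₅ } ∪ { x₅, x₆ }
  (now 10)
Iteration 2: +8 →
  { x₁, x₄ }  = ᶜ of { x₂, x₃, x₅, x₆ }
  { x₁, x₂, x₄ }  = ᶜ of { x₃, x₅, x₆ }
  { x₁, x₃, x₄, x₆ }  = { x₁, x₄, x₆ } ∪ { x₃, x₆ }
  { x₁, x₄, x₅, x₆ }  = { x₅, x₆ } ∪ { x₁, x₄, x₆ }
  { x₁, x₂, x₃, x₄, x₅ }  = { x₁, x₂, x₄, x₅ } ∪ { x₂, x₃, x₅ }
  { x₁, x₂, x₃, x₄, x₆ }  = { x₁, x₄, x₆ } ∪ { x₁, x₂, x₃, x₄ }
  { x₁, x₂, x₄, x₅, x₆ }  = { x₅, x₆ } ∪ { x₁, x₂, x₄, x₅ }
  { x₁, x₃, x₄, x₅, x₆ }  = { x₁, x₄, x₆ } ∪ { x₃, x₅, x₆ }
  (now 18)
Iteration 3 adds 7:
  { x₂ }  = ᶜ of { x₁, x₃, x₄, x₅, x₆ }
  { x₃ }  = ᶜ of { x₁, x₂, x₄, x₅, x₆ }
  { x₅ }  = ᶜ of { x₁, x₂, x₃, x₄, x₆ }
  { x₆ }  = ᶜ of { x₁, x₂, x₃, x₄, x₅ }
  { x₂, x₃ }  = ᶜ of { x₁, x₄, x₅, x₆ }
  { x₂, x₅ }  = ᶜ of { x₁, x₃, x₄, x₆ }
  { x₁, x₂, x₄, x₆ }  = { x₁, x₄, x₆ } ∪ { x₁, x₂, x₄ }
  (now 25)
Iteration 4 adds 6:
  { x₂, x₆ }  = { x₂ } ∪ { x₆ }
  { x₃, x₅ }  = ᶜ of { x₁, x₂, x₄, x₆ }
  { x₁, x₃, x₄ }  = { x₃ } ∪ { x₁, x₄ }
  { x₁, x₄, x₅ }  = { x₅ } ∪ { x₁, x₄ }
  { x₂, x₃, x₆ }  = { x₂ } ∪ { x₃, x₆ }
  { x₂, x₅, x₆ }  = { x₂, x₅ } ∪ { x₅, x₆ }
  (now 31)
Iteration 5: 1 new —
  { x₁, x₃, x₄, x₅ }  = ᶜ of { x₂, x₆ }
  (now 32)
Iteration 6 adds nothing — fixpoint reached.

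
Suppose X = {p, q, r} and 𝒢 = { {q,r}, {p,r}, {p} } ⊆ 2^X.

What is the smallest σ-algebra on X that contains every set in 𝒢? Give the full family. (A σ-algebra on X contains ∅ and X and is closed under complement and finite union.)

Begin from { ∅, {p}, {p,r}, {q,r}, X } (that is, 𝒢 plus ∅ and X).
Iteration 1: 1 new —
  {q}  = {p,r}ᶜ
Iteration 2: +1 →
  {p,q}  = {q} ∪ {p}
Iteration 3: 1 new —
  {r}  = {p,q}ᶜ
Iteration 4: stable.

σ(𝒢) = { ∅, {p}, {q}, {r}, {p,q}, {p,r}, {q,r}, X }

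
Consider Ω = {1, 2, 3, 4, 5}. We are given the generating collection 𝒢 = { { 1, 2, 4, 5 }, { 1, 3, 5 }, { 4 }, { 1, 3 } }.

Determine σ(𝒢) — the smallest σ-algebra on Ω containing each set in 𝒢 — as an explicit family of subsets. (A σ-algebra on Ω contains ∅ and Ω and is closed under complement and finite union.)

Seed the family with 𝒢 together with ∅ and Ω: { {}, { 4 }, { 1, 3 }, { 1, 3, 5 }, { 1, 2, 4, 5 }, Ω }.
Step 1: 6 new —
  { 3 }  = ᶜ of { 1, 2, 4, 5 }
  { 2, 4 }  = ᶜ of { 1, 3, 5 }
  { 1, 3, 4 }  = { 1, 3 } ∪ { 4 }
  { 2, 4, 5 }  = ᶜ of { 1, 3 }
  { 1, 2, 3, 5 }  = ᶜ of { 4 }
  { 1, 3, 4, 5 }  = { 4 } ∪ { 1, 3, 5 }
Step 2: +6 →
  { 2 }  = ᶜ of { 1, 3, 4, 5 }
  { 2, 5 }  = ᶜ of { 1, 3, 4 }
  { 3, 4 }  = { 3 } ∪ { 4 }
  { 2, 3, 4 }  = { 3 } ∪ { 2, 4 }
  { 1, 2, 3, 4 }  = { 1, 3, 4 } ∪ { 2, 4 }
  { 2, 3, 4, 5 }  = { 3 } ∪ { 2, 4, 5 }
Step 3 (7 new):
  { 1 }  = ᶜ of { 2, 3, 4, 5 }
  { 5 }  = ᶜ of { 1, 2, 3, 4 }
  { 1, 5 }  = ᶜ of { 2, 3, 4 }
  { 2, 3 }  = { 3 } ∪ { 2 }
  { 1, 2, 3 }  = { 1, 3 } ∪ { 2 }
  { 1, 2, 5 }  = ᶜ of { 3, 4 }
  { 2, 3, 5 }  = { 3 } ∪ { 2, 5 }
Step 4: +7 →
  { 1, 2 }  = { 2 } ∪ { 1 }
  { 1, 4 }  = ᶜ of { 2, 3, 5 }
  { 3, 5 }  = { 5 } ∪ { 3 }
  { 4, 5 }  = ᶜ of { 1, 2, 3 }
  { 1, 2, 4 }  = { 2, 4 } ∪ { 1 }
  { 1, 4, 5 }  = ᶜ of { 2, 3 }
  { 3, 4, 5 }  = { 3, 4 } ∪ { 5 }
Step 5: stable.

|σ(𝒢)| = 32.  σ(𝒢) = { {}, { 1 }, { 2 }, { 3 }, { 4 }, { 5 }, { 1, 2 }, { 1, 3 }, { 1, 4 }, { 1, 5 }, { 2, 3 }, { 2, 4 }, { 2, 5 }, { 3, 4 }, { 3, 5 }, { 4, 5 }, { 1, 2, 3 }, { 1, 2, 4 }, { 1, 2, 5 }, { 1, 3, 4 }, { 1, 3, 5 }, { 1, 4, 5 }, { 2, 3, 4 }, { 2, 3, 5 }, { 2, 4, 5 }, { 3, 4, 5 }, { 1, 2, 3, 4 }, { 1, 2, 3, 5 }, { 1, 2, 4, 5 }, { 1, 3, 4, 5 }, { 2, 3, 4, 5 }, Ω }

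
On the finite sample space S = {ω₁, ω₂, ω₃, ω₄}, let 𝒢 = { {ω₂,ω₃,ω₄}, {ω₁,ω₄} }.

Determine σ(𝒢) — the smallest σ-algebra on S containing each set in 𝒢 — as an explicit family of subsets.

|σ(𝒢)| = 8.  σ(𝒢) = { {}, {ω₁}, {ω₄}, {ω₁,ω₄}, {ω₂,ω₃}, {ω₁,ω₂,ω₃}, {ω₂,ω₃,ω₄}, S }

Working:
Begin from { {}, {ω₁,ω₄}, {ω₂,ω₃,ω₄}, S } (that is, 𝒢 plus ∅ and S).
Iteration 1. New:
  {ω₁}  = complement {ω₂,ω₃,ω₄}
  {ω₂,ω₃}  = complement {ω₁,ω₄}
  — 6 sets.
Iteration 2 (1 new):
  {ω₁,ω₂,ω₃}  = {ω₂,ω₃} ∪ {ω₁}
  — 7 sets.
Iteration 3: 1 new —
  {ω₄}  = complement {ω₁,ω₂,ω₃}
  — 8 sets.
Iteration 4: closed — nothing new.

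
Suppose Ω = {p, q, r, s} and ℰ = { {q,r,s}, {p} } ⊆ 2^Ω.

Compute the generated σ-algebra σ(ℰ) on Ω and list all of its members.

σ(ℰ) = { ∅, {p}, {q,r,s}, Ω }

Working:
Seed the family with ℰ together with ∅ and Ω: { ∅, {p}, {q,r,s}, Ω }.
After Step 1 the family is unchanged; done.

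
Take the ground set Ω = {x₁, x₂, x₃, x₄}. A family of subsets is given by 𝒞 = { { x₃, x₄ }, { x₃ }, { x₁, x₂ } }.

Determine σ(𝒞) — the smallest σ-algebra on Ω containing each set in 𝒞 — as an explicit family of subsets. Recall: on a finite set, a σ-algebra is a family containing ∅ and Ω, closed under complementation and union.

Initial family (5 sets): { ∅, { x₃ }, { x₁, x₂ }, { x₃, x₄ }, Ω }.
Round 1 adds 2:
  { x₁, x₂, x₃ }  = { x₃ } ∪ { x₁, x₂ }
  { x₁, x₂, x₄ }  = ᶜ of { x₃ }
  |family| = 7
Round 2. New:
  { x₄ }  = ᶜ of { x₁, x₂, x₃ }
  |family| = 8
After Round 3 the family is unchanged; done.

Therefore σ(𝒞) = { ∅, { x₃ }, { x₄ }, { x₁, x₂ }, { x₃, x₄ }, { x₁, x₂, x₃ }, { x₁, x₂, x₄ }, Ω } (|σ(𝒞)| = 8).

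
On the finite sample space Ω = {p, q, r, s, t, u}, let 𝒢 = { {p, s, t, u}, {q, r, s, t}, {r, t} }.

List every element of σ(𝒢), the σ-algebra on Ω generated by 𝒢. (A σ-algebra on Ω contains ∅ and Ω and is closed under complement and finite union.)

|σ(𝒢)| = 32.  σ(𝒢) = { {}, {q}, {r}, {s}, {t}, {p, u}, {q, r}, {q, s}, {q, t}, {r, s}, {r, t}, {s, t}, {p, q, u}, {p, r, u}, {p, s, u}, {p, t, u}, {q, r, s}, {q, r, t}, {q, s, t}, {r, s, t}, {p, q, r, u}, {p, q, s, u}, {p, q, t, u}, {p, r, s, u}, {p, r, t, u}, {p, s, t, u}, {q, r, s, t}, {p, q, r, s, u}, {p, q, r, t, u}, {p, q, s, t, u}, {p, r, s, t, u}, Ω }

Working:
Initial family (5 sets): { {}, {r, t}, {p, s, t, u}, {q, r, s, t}, Ω }.
Pass 1: 4 new —
  {p, u}  = ᶜ of {q, r, s, t}
  {q, r}  = ᶜ of {p, s, t, u}
  {p, q, s, u}  = ᶜ of {r, t}
  {p, r, s, t, u}  = {p, s, t, u} ∪ {r, t}
  (now 9)
Pass 2: +6 →
  {q}  = ᶜ of {p, r, s, t, u}
  {q, r, t}  = {q, r} ∪ {r, t}
  {p, q, r, u}  = {p, u} ∪ {q, r}
  {p, r, t, u}  = {p, u} ∪ {r, t}
  {p, q, r, s, u}  = {p, q, s, u} ∪ {q, r}
  {p, q, s, t, u}  = {p, q, s, u} ∪ {p, s, t, u}
  (now 15)
Pass 3: +7 →
  {r}  = ᶜ of {p, q, s, t, u}
  {t}  = ᶜ of {p, q, r, s, u}
  {q, s}  = ᶜ of {p, r, t, u}
  {s, t}  = ᶜ of {p, q, r, u}
  {p, q, u}  = {p, u} ∪ {q}
  {p, s, u}  = ᶜ of {q, r, t}
  {p, q, r, t, u}  = {p, r, t, u} ∪ {q, r, t}
  (now 22)
Pass 4: 9 new —
  {s}  = ᶜ of {p, q, r, t, u}
  {q, t}  = {q} ∪ {t}
  {p, r, u}  = {p, u} ∪ {r}
  {p, t, u}  = {p, u} ∪ {t}
  {q, r, s}  = {q, s} ∪ {r}
  {q, s, t}  = {q} ∪ {s, t}
  {r, s, t}  = ᶜ of {p, q, u}
  {p, q, t, u}  = {t} ∪ {p, q, u}
  {p, r, s, u}  = {p, s, u} ∪ {r}
  (now 31)
Pass 5: +1 →
  {r, s}  = ᶜ of {p, q, t, u}
  (now 32)
Pass 6: closed — nothing new.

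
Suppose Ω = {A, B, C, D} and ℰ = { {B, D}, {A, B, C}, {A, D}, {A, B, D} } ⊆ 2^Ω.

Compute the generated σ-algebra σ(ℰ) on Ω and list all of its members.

σ(ℰ) = { {}, {A}, {B}, {C}, {D}, {A, B}, {A, C}, {A, D}, {B, C}, {B, D}, {C, D}, {A, B, C}, {A, B, D}, {A, C, D}, {B, C, D}, Ω }

Check:
Take S₀ = ℰ ∪ {∅, Ω} = { {}, {A, D}, {B, D}, {A, B, C}, {A, B, D}, Ω }.
Step 1. New:
  {C}  = complement {A, B, D}
  {D}  = complement {A, B, C}
  {A, C}  = complement {B, D}
  {B, C}  = complement {A, D}
  [10 total]
Step 2. New:
  {C, D}  = {C} ∪ {D}
  {A, C, D}  = {C} ∪ {A, D}
  {B, C, D}  = {C} ∪ {B, D}
  [13 total]
Step 3 (3 new):
  {A}  = complement {B, C, D}
  {B}  = complement {A, C, D}
  {A, B}  = complement {C, D}
  [16 total]
Step 4: no new sets; the family is a σ-algebra.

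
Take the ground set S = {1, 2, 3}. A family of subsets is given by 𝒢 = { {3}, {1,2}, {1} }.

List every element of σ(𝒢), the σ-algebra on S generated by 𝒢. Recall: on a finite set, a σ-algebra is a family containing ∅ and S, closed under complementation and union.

Start: 𝒢 ∪ {∅, S} = { {}, {1}, {3}, {1,2}, S }.
Pass 1: 2 new —
  {1,3}  = {3} ∪ {1}
  {2,3}  = complement {1}
  (now 7)
Pass 2. New:
  {2}  = complement {1,3}
  (now 8)
Pass 3 adds nothing — fixpoint reached.

|σ(𝒢)| = 8.  σ(𝒢) = { {}, {1}, {2}, {3}, {1,2}, {1,3}, {2,3}, S }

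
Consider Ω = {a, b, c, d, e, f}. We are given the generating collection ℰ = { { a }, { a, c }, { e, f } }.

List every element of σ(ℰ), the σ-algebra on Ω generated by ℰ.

Take S₀ = ℰ ∪ {∅, Ω} = { ∅, { a }, { a, c }, { e, f }, Ω }.
Round 1: 5 new —
  { a, e, f }  = { e, f } ∪ { a }
  { a, b, c, d }  = { e, f }ᶜ
  { a, c, e, f }  = { e, f } ∪ { a, c }
  { b, d, e, f }  = { a, c }ᶜ
  { b, c, d, e, f }  = { a }ᶜ
  — 10 sets.
Round 2: +3 →
  { b, d }  = { a, c, e, f }ᶜ
  { b, c, d }  = { a, e, f }ᶜ
  { a, b, d, e, f }  = { b, d, e, f } ∪ { a, e, f }
  — 13 sets.
Round 3. New:
  { c }  = { a, b, d, e, f }ᶜ
  { a, b, d }  = { b, d } ∪ { a }
  — 15 sets.
Round 4: +1 →
  { c, e, f }  = { a, b, d }ᶜ
  — 16 sets.
Round 5: stable.

|σ(ℰ)| = 16.  σ(ℰ) = { ∅, { a }, { c }, { a, c }, { b, d }, { e, f }, { a, b, d }, { a, e, f }, { b, c, d }, { c, e, f }, { a, b, c, d }, { a, c, e, f }, { b, d, e, f }, { a, b, d, e, f }, { b, c, d, e, f }, Ω }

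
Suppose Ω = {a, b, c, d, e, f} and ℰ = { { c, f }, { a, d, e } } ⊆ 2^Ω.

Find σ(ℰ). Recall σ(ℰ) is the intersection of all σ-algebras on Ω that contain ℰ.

Seed the family with ℰ together with ∅ and Ω: { {}, { c, f }, { a, d, e }, Ω }.
Pass 1: +3 →
  { b, c, f }  = Ω∖{ a, d, e }
  { a, b, d, e }  = Ω∖{ c, f }
  { a, c, d, e, f }  = { c, f } ∪ { a, d, e }
  (now 7)
Pass 2. New:
  { b }  = Ω∖{ a, c, d, e, f }
  (now 8)
Pass 3: no new sets; the family is a σ-algebra.

σ(ℰ) = { {}, { b }, { c, f }, { a, d, e }, { b, c, f }, { a, b, d, e }, { a, c, d, e, f }, Ω }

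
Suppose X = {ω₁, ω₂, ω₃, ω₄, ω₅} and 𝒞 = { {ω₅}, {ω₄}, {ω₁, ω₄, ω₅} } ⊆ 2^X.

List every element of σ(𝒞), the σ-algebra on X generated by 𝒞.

σ(𝒞) (16 sets): { {}, {ω₁}, {ω₄}, {ω₅}, {ω₁, ω₄}, {ω₁, ω₅}, {ω₂, ω₃}, {ω₄, ω₅}, {ω₁, ω₂, ω₃}, {ω₁, ω₄, ω₅}, {ω₂, ω₃, ω₄}, {ω₂, ω₃, ω₅}, {ω₁, ω₂, ω₃, ω₄}, {ω₁, ω₂, ω₃, ω₅}, {ω₂, ω₃, ω₄, ω₅}, X }

Check:
Initial family (5 sets): { {}, {ω₄}, {ω₅}, {ω₁, ω₄, ω₅}, X }.
Iteration 1: 4 new —
  {ω₂, ω₃}  = ᶜ of {ω₁, ω₄, ω₅}
  {ω₄, ω₅}  = {ω₄} ∪ {ω₅}
  {ω₁, ω₂, ω₃, ω₄}  = ᶜ of {ω₅}
  {ω₁, ω₂, ω₃, ω₅}  = ᶜ of {ω₄}
  (now 9)
Iteration 2. New:
  {ω₁, ω₂, ω₃}  = ᶜ of {ω₄, ω₅}
  {ω₂, ω₃, ω₄}  = {ω₂, ω₃} ∪ {ω₄}
  {ω₂, ω₃, ω₅}  = {ω₅} ∪ {ω₂, ω₃}
  {ω₂, ω₃, ω₄, ω₅}  = {ω₄, ω₅} ∪ {ω₂, ω₃}
  (now 13)
Iteration 3: 3 new —
  {ω₁}  = ᶜ of {ω₂, ω₃, ω₄, ω₅}
  {ω₁, ω₄}  = ᶜ of {ω₂, ω₃, ω₅}
  {ω₁, ω₅}  = ᶜ of {ω₂, ω₃, ω₄}
  (now 16)
Iteration 4: closed — nothing new.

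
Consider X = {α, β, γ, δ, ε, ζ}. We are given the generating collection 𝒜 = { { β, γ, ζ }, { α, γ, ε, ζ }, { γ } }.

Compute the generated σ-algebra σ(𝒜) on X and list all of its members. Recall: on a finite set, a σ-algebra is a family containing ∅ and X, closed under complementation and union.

Initial family (5 sets): { {}, { γ }, { β, γ, ζ }, { α, γ, ε, ζ }, X }.
Round 1: +4 →
  { β, δ }  = { α, γ, ε, ζ }ᶜ
  { α, δ, ε }  = { β, γ, ζ }ᶜ
  { α, β, γ, ε, ζ }  = { α, γ, ε, ζ } ∪ { β, γ, ζ }
  { α, β, δ, ε, ζ }  = { γ }ᶜ
  — 9 sets.
Round 2. New:
  { δ }  = { α, β, γ, ε, ζ }ᶜ
  { β, γ, δ }  = { γ } ∪ { β, δ }
  { α, β, δ, ε }  = { α, δ, ε } ∪ { β, δ }
  { α, γ, δ, ε }  = { α, δ, ε } ∪ { γ }
  { β, γ, δ, ζ }  = { β, γ, ζ } ∪ { β, δ }
  { α, γ, δ, ε, ζ }  = { α, γ, ε, ζ } ∪ { α, δ, ε }
  — 15 sets.
Round 3: +7 →
  { β }  = { α, γ, δ, ε, ζ }ᶜ
  { α, ε }  = { β, γ, δ, ζ }ᶜ
  { β, ζ }  = { α, γ, δ, ε }ᶜ
  { γ, δ }  = { γ } ∪ { δ }
  { γ, ζ }  = { α, β, δ, ε }ᶜ
  { α, ε, ζ }  = { β, γ, δ }ᶜ
  { α, β, γ, δ, ε }  = { α, δ, ε } ∪ { β, γ, δ }
  — 22 sets.
Round 4 (8 new):
  { ζ }  = { α, β, γ, δ, ε }ᶜ
  { β, γ }  = { β } ∪ { γ }
  { α, β, ε }  = { β } ∪ { α, ε }
  { α, γ, ε }  = { α, ε } ∪ { γ }
  { β, δ, ζ }  = { β, δ } ∪ { β, ζ }
  { γ, δ, ζ }  = { γ, δ } ∪ { γ, ζ }
  { α, β, ε, ζ }  = { γ, δ }ᶜ
  { α, δ, ε, ζ }  = { α, ε, ζ } ∪ { α, δ, ε }
  — 30 sets.
Round 5 adds 2:
  { δ, ζ }  = { ζ } ∪ { δ }
  { α, β, γ, ε }  = { β } ∪ { α, γ, ε }
  — 32 sets.
Round 6: already closed under ᶜ and ∪.

|σ(𝒜)| = 32.  σ(𝒜) = { {}, { β }, { γ }, { δ }, { ζ }, { α, ε }, { β, γ }, { β, δ }, { β, ζ }, { γ, δ }, { γ, ζ }, { δ, ζ }, { α, β, ε }, { α, γ, ε }, { α, δ, ε }, { α, ε, ζ }, { β, γ, δ }, { β, γ, ζ }, { β, δ, ζ }, { γ, δ, ζ }, { α, β, γ, ε }, { α, β, δ, ε }, { α, β, ε, ζ }, { α, γ, δ, ε }, { α, γ, ε, ζ }, { α, δ, ε, ζ }, { β, γ, δ, ζ }, { α, β, γ, δ, ε }, { α, β, γ, ε, ζ }, { α, β, δ, ε, ζ }, { α, γ, δ, ε, ζ }, X }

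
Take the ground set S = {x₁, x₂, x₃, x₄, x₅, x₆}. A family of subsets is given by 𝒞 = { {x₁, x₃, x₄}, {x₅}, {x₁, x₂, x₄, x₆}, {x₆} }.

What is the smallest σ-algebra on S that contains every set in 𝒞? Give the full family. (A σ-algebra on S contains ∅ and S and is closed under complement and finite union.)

Seed the family with 𝒞 together with ∅ and S: { {}, {x₅}, {x₆}, {x₁, x₃, x₄}, {x₁, x₂, x₄, x₆}, S }.
Pass 1: +8 →
  {x₃, x₅}  = {x₁, x₂, x₄, x₆}ᶜ
  {x₅, x₆}  = {x₅} ∪ {x₆}
  {x₂, x₅, x₆}  = {x₁, x₃, x₄}ᶜ
  {x₁, x₃, x₄, x₅}  = {x₁, x₃, x₄} ∪ {x₅}
  {x₁, x₃, x₄, x₆}  = {x₁, x₃, x₄} ∪ {x₆}
  {x₁, x₂, x₃, x₄, x₅}  = {x₆}ᶜ
  {x₁, x₂, x₃, x₄, x₆}  = {x₅}ᶜ
  {x₁, x₂, x₄, x₅, x₆}  = {x₁, x₂, x₄, x₆} ∪ {x₅}
  — 14 sets.
Pass 2 (7 new):
  {x₃}  = {x₁, x₂, x₄, x₅, x₆}ᶜ
  {x₂, x₅}  = {x₁, x₃, x₄, x₆}ᶜ
  {x₂, x₆}  = {x₁, x₃, x₄, x₅}ᶜ
  {x₃, x₅, x₆}  = {x₅, x₆} ∪ {x₃, x₅}
  {x₁, x₂, x₃, x₄}  = {x₅, x₆}ᶜ
  {x₂, x₃, x₅, x₆}  = {x₂, x₅, x₆} ∪ {x₃, x₅}
  {x₁, x₃, x₄, x₅, x₆}  = {x₅, x₆} ∪ {x₁, x₃, x₄}
  — 21 sets.
Pass 3: +6 →
  {x₂}  = {x₁, x₃, x₄, x₅, x₆}ᶜ
  {x₁, x₄}  = {x₂, x₃, x₅, x₆}ᶜ
  {x₃, x₆}  = {x₆} ∪ {x₃}
  {x₁, x₂, x₄}  = {x₃, x₅, x₆}ᶜ
  {x₂, x₃, x₅}  = {x₂, x₅} ∪ {x₃, x₅}
  {x₂, x₃, x₆}  = {x₂, x₆} ∪ {x₃}
  — 27 sets.
Pass 4 adds 5:
  {x₂, x₃}  = {x₂} ∪ {x₃}
  {x₁, x₄, x₅}  = {x₂, x₃, x₆}ᶜ
  {x₁, x₄, x₆}  = {x₂, x₃, x₅}ᶜ
  {x₁, x₂, x₄, x₅}  = {x₃, x₆}ᶜ
  {x₁, x₄, x₅, x₆}  = {x₅, x₆} ∪ {x₁, x₄}
  — 32 sets.
Pass 5: closed — nothing new.

σ(𝒞) = { {}, {x₂}, {x₃}, {x₅}, {x₆}, {x₁, x₄}, {x₂, x₃}, {x₂, x₅}, {x₂, x₆}, {x₃, x₅}, {x₃, x₆}, {x₅, x₆}, {x₁, x₂, x₄}, {x₁, x₃, x₄}, {x₁, x₄, x₅}, {x₁, x₄, x₆}, {x₂, x₃, x₅}, {x₂, x₃, x₆}, {x₂, x₅, x₆}, {x₃, x₅, x₆}, {x₁, x₂, x₃, x₄}, {x₁, x₂, x₄, x₅}, {x₁, x₂, x₄, x₆}, {x₁, x₃, x₄, x₅}, {x₁, x₃, x₄, x₆}, {x₁, x₄, x₅, x₆}, {x₂, x₃, x₅, x₆}, {x₁, x₂, x₃, x₄, x₅}, {x₁, x₂, x₃, x₄, x₆}, {x₁, x₂, x₄, x₅, x₆}, {x₁, x₃, x₄, x₅, x₆}, S }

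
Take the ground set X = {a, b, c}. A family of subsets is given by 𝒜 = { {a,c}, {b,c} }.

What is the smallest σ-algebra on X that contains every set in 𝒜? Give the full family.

σ(𝒜) = { {}, {a}, {b}, {c}, {a,b}, {a,c}, {b,c}, X }

Working:
Begin from { {}, {a,c}, {b,c}, X } (that is, 𝒜 plus ∅ and X).
Round 1: 2 new —
  {a}  = X∖{b,c}
  {b}  = X∖{a,c}
  [6 total]
Round 2. New:
  {a,b}  = {b} ∪ {a}
  [7 total]
Round 3: 1 new —
  {c}  = X∖{a,b}
  [8 total]
Round 4: stable.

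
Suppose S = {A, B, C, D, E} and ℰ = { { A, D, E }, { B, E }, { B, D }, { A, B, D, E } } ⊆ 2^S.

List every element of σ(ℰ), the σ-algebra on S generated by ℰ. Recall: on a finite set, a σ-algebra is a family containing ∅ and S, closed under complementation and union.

Initial family (6 sets): { ∅, { B, D }, { B, E }, { A, D, E }, { A, B, D, E }, S }.
Step 1 adds 5:
  { C }  = complement { A, B, D, E }
  { B, C }  = complement { A, D, E }
  { A, C, D }  = complement { B, E }
  { A, C, E }  = complement { B, D }
  { B, D, E }  = { B, E } ∪ { B, D }
  (now 11)
Step 2 (7 new):
  { A, C }  = complement { B, D, E }
  { B, C, D }  = { C } ∪ { B, D }
  { B, C, E }  = { B, E } ∪ { C }
  { A, B, C, D }  = { A, C, D } ∪ { B, C }
  { A, B, C, E }  = { B, E } ∪ { A, C, E }
  { A, C, D, E }  = { A, D, E } ∪ { A, C, E }
  { B, C, D, E }  = { C } ∪ { B, D, E }
  (now 18)
Step 3: 7 new —
  { A }  = complement { B, C, D, E }
  { B }  = complement { A, C, D, E }
  { D }  = complement { A, B, C, E }
  { E }  = complement { A, B, C, D }
  { A, D }  = complement { B, C, E }
  { A, E }  = complement { B, C, D }
  { A, B, C }  = { B, C } ∪ { A, C }
  (now 25)
Step 4 adds 6:
  { A, B }  = { B } ∪ { A }
  { C, D }  = { C } ∪ { D }
  { C, E }  = { E } ∪ { C }
  { D, E }  = complement { A, B, C }
  { A, B, D }  = { B } ∪ { A, D }
  { A, B, E }  = { B, E } ∪ { A, E }
  (now 31)
Step 5: +1 →
  { C, D, E }  = complement { A, B }
  (now 32)
Step 6 adds nothing — fixpoint reached.

Hence σ(ℰ) has 32 members: { ∅, { A }, { B }, { C }, { D }, { E }, { A, B }, { A, C }, { A, D }, { A, E }, { B, C }, { B, D }, { B, E }, { C, D }, { C, E }, { D, E }, { A, B, C }, { A, B, D }, { A, B, E }, { A, C, D }, { A, C, E }, { A, D, E }, { B, C, D }, { B, C, E }, { B, D, E }, { C, D, E }, { A, B, C, D }, { A, B, C, E }, { A, B, D, E }, { A, C, D, E }, { B, C, D, E }, S }.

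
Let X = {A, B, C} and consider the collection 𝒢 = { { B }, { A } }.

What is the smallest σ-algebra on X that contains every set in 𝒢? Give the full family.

Begin from { {  }, { A }, { B }, X } (that is, 𝒢 plus ∅ and X).
Step 1: 3 new —
  { A, B }  = { B } ∪ { A }
  { A, C }  = ᶜ of { B }
  { B, C }  = ᶜ of { A }
  [7 total]
Step 2. New:
  { C }  = ᶜ of { A, B }
  [8 total]
After Step 3 the family is unchanged; done.

Hence σ(𝒢) has 8 members: { {  }, { A }, { B }, { C }, { A, B }, { A, C }, { B, C }, X }.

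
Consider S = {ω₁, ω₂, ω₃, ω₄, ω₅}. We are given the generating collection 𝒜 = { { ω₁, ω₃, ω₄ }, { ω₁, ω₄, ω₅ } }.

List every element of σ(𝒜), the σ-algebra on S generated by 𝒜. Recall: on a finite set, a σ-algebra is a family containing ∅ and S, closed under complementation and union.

|σ(𝒜)| = 16.  σ(𝒜) = { {  }, { ω₂ }, { ω₃ }, { ω₅ }, { ω₁, ω₄ }, { ω₂, ω₃ }, { ω₂, ω₅ }, { ω₃, ω₅ }, { ω₁, ω₂, ω₄ }, { ω₁, ω₃, ω₄ }, { ω₁, ω₄, ω₅ }, { ω₂, ω₃, ω₅ }, { ω₁, ω₂, ω₃, ω₄ }, { ω₁, ω₂, ω₄, ω₅ }, { ω₁, ω₃, ω₄, ω₅ }, S }

Trace:
Seed the family with 𝒜 together with ∅ and S: { {  }, { ω₁, ω₃, ω₄ }, { ω₁, ω₄, ω₅ }, S }.
Pass 1 (3 new):
  { ω₂, ω₃ }  = S∖{ ω₁, ω₄, ω₅ }
  { ω₂, ω₅ }  = S∖{ ω₁, ω₃, ω₄ }
  { ω₁, ω₃, ω₄, ω₅ }  = { ω₁, ω₃, ω₄ } ∪ { ω₁, ω₄, ω₅ }
  (now 7)
Pass 2. New:
  { ω₂ }  = S∖{ ω₁, ω₃, ω₄, ω₅ }
  { ω₂, ω₃, ω₅ }  = { ω₂, ω₅ } ∪ { ω₂, ω₃ }
  { ω₁, ω₂, ω₃, ω₄ }  = { ω₁, ω₃, ω₄ } ∪ { ω₂, ω₃ }
  { ω₁, ω₂, ω₄, ω₅ }  = { ω₁, ω₄, ω₅ } ∪ { ω₂, ω₅ }
  (now 11)
Pass 3. New:
  { ω₃ }  = S∖{ ω₁, ω₂, ω₄, ω₅ }
  { ω₅ }  = S∖{ ω₁, ω₂, ω₃, ω₄ }
  { ω₁, ω₄ }  = S∖{ ω₂, ω₃, ω₅ }
  (now 14)
Pass 4. New:
  { ω₃, ω₅ }  = { ω₃ } ∪ { ω₅ }
  { ω₁, ω₂, ω₄ }  = { ω₁, ω₄ } ∪ { ω₂ }
  (now 16)
Pass 5: closed — nothing new.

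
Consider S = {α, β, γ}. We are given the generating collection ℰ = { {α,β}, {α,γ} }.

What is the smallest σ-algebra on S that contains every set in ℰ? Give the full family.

Begin from { {}, {α,β}, {α,γ}, S } (that is, ℰ plus ∅ and S).
Pass 1: 2 new —
  {β}  = complement {α,γ}
  {γ}  = complement {α,β}
  [6 total]
Pass 2: 1 new —
  {β,γ}  = {γ} ∪ {β}
  [7 total]
Pass 3. New:
  {α}  = complement {β,γ}
  [8 total]
Pass 4 adds nothing — fixpoint reached.

Therefore σ(ℰ) = { {}, {α}, {β}, {γ}, {α,β}, {α,γ}, {β,γ}, S } (|σ(ℰ)| = 8).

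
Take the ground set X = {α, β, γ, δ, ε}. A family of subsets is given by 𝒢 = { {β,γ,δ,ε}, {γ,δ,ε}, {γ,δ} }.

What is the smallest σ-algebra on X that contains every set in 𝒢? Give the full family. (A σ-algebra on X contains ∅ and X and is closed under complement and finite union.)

σ(𝒢) = { {}, {α}, {β}, {ε}, {α,β}, {α,ε}, {β,ε}, {γ,δ}, {α,β,ε}, {α,γ,δ}, {β,γ,δ}, {γ,δ,ε}, {α,β,γ,δ}, {α,γ,δ,ε}, {β,γ,δ,ε}, X }

Trace:
Seed the family with 𝒢 together with ∅ and X: { {}, {γ,δ}, {γ,δ,ε}, {β,γ,δ,ε}, X }.
Round 1 adds 3:
  {α}  = ᶜ of {β,γ,δ,ε}
  {α,β}  = ᶜ of {γ,δ,ε}
  {α,β,ε}  = ᶜ of {γ,δ}
  (now 8)
Round 2: +3 →
  {α,γ,δ}  = {γ,δ} ∪ {α}
  {α,β,γ,δ}  = {γ,δ} ∪ {α,β}
  {α,γ,δ,ε}  = {γ,δ,ε} ∪ {α}
  (now 11)
Round 3: +3 →
  {β}  = ᶜ of {α,γ,δ,ε}
  {ε}  = ᶜ of {α,β,γ,δ}
  {β,ε}  = ᶜ of {α,γ,δ}
  (now 14)
Round 4: 2 new —
  {α,ε}  = {ε} ∪ {α}
  {β,γ,δ}  = {γ,δ} ∪ {β}
  (now 16)
Round 5: already closed under ᶜ and ∪.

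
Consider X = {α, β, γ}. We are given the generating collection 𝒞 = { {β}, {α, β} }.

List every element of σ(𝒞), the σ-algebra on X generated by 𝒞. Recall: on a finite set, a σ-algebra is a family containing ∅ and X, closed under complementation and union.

Start: 𝒞 ∪ {∅, X} = { {}, {β}, {α, β}, X }.
Pass 1: +2 →
  {γ}  = {α, β}ᶜ
  {α, γ}  = {β}ᶜ
Pass 2. New:
  {β, γ}  = {γ} ∪ {β}
Pass 3 adds 1:
  {α}  = {β, γ}ᶜ
Pass 4 adds nothing — fixpoint reached.

|σ(𝒞)| = 8.  σ(𝒞) = { {}, {α}, {β}, {γ}, {α, β}, {α, γ}, {β, γ}, X }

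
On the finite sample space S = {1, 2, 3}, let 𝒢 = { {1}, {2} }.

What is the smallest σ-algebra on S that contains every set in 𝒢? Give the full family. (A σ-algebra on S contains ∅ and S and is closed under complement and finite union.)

Take S₀ = 𝒢 ∪ {∅, S} = { {}, {1}, {2}, S }.
Step 1 (3 new):
  {1,2}  = {1} ∪ {2}
  {1,3}  = ᶜ of {2}
  {2,3}  = ᶜ of {1}
  (now 7)
Step 2 adds 1:
  {3}  = ᶜ of {1,2}
  (now 8)
Step 3: already closed under ᶜ and ∪.

Therefore σ(𝒢) = { {}, {1}, {2}, {3}, {1,2}, {1,3}, {2,3}, S } (|σ(𝒢)| = 8).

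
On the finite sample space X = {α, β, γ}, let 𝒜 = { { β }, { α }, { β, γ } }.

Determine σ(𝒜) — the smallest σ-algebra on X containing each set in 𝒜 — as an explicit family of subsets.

Start: 𝒜 ∪ {∅, X} = { {  }, { α }, { β }, { β, γ }, X }.
Pass 1 (2 new):
  { α, β }  = { β } ∪ { α }
  { α, γ }  = X∖{ β }
Pass 2. New:
  { γ }  = X∖{ α, β }
After Pass 3 the family is unchanged; done.

|σ(𝒜)| = 8.  σ(𝒜) = { {  }, { α }, { β }, { γ }, { α, β }, { α, γ }, { β, γ }, X }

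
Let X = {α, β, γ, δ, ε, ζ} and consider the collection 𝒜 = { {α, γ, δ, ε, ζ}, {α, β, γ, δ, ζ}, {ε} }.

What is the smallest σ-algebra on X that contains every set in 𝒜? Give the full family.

Initial family (5 sets): { {}, {ε}, {α, β, γ, δ, ζ}, {α, γ, δ, ε, ζ}, X }.
Pass 1 adds 1:
  {β}  = complement {α, γ, δ, ε, ζ}
  |family| = 6
Pass 2 (1 new):
  {β, ε}  = {β} ∪ {ε}
  |family| = 7
Pass 3 (1 new):
  {α, γ, δ, ζ}  = complement {β, ε}
  |family| = 8
Pass 4: no new sets; the family is a σ-algebra.

σ(𝒜) = { {}, {β}, {ε}, {β, ε}, {α, γ, δ, ζ}, {α, β, γ, δ, ζ}, {α, γ, δ, ε, ζ}, X }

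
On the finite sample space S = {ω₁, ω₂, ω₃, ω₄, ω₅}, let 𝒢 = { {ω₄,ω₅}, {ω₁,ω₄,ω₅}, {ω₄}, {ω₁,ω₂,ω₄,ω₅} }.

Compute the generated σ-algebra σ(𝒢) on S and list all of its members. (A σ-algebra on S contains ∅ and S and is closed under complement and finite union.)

Begin from { {}, {ω₄}, {ω₄,ω₅}, {ω₁,ω₄,ω₅}, {ω₁,ω₂,ω₄,ω₅}, S } (that is, 𝒢 plus ∅ and S).
Step 1: +4 →
  {ω₃}  = {ω₁,ω₂,ω₄,ω₅}ᶜ
  {ω₂,ω₃}  = {ω₁,ω₄,ω₅}ᶜ
  {ω₁,ω₂,ω₃}  = {ω₄,ω₅}ᶜ
  {ω₁,ω₂,ω₃,ω₅}  = {ω₄}ᶜ
Step 2: 6 new —
  {ω₃,ω₄}  = {ω₃} ∪ {ω₄}
  {ω₂,ω₃,ω₄}  = {ω₂,ω₃} ∪ {ω₄}
  {ω₃,ω₄,ω₅}  = {ω₄,ω₅} ∪ {ω₃}
  {ω₁,ω₂,ω₃,ω₄}  = {ω₁,ω₂,ω₃} ∪ {ω₄}
  {ω₁,ω₃,ω₄,ω₅}  = {ω₁,ω₄,ω₅} ∪ {ω₃}
  {ω₂,ω₃,ω₄,ω₅}  = {ω₄,ω₅} ∪ {ω₂,ω₃}
Step 3. New:
  {ω₁}  = {ω₂,ω₃,ω₄,ω₅}ᶜ
  {ω₂}  = {ω₁,ω₃,ω₄,ω₅}ᶜ
  {ω₅}  = {ω₁,ω₂,ω₃,ω₄}ᶜ
  {ω₁,ω₂}  = {ω₃,ω₄,ω₅}ᶜ
  {ω₁,ω₅}  = {ω₂,ω₃,ω₄}ᶜ
  {ω₁,ω₂,ω₅}  = {ω₃,ω₄}ᶜ
Step 4: 10 new —
  {ω₁,ω₃}  = {ω₃} ∪ {ω₁}
  {ω₁,ω₄}  = {ω₄} ∪ {ω₁}
  {ω₂,ω₄}  = {ω₂} ∪ {ω₄}
  {ω₂,ω₅}  = {ω₂} ∪ {ω₅}
  {ω₃,ω₅}  = {ω₅} ∪ {ω₃}
  {ω₁,ω₂,ω₄}  = {ω₁,ω₂} ∪ {ω₄}
  {ω₁,ω₃,ω₄}  = {ω₃,ω₄} ∪ {ω₁}
  {ω₁,ω₃,ω₅}  = {ω₃} ∪ {ω₁,ω₅}
  {ω₂,ω₃,ω₅}  = {ω₅} ∪ {ω₂,ω₃}
  {ω₂,ω₄,ω₅}  = {ω₂} ∪ {ω₄,ω₅}
Step 5 adds nothing — fixpoint reached.

σ(𝒢) = { {}, {ω₁}, {ω₂}, {ω₃}, {ω₄}, {ω₅}, {ω₁,ω₂}, {ω₁,ω₃}, {ω₁,ω₄}, {ω₁,ω₅}, {ω₂,ω₃}, {ω₂,ω₄}, {ω₂,ω₅}, {ω₃,ω₄}, {ω₃,ω₅}, {ω₄,ω₅}, {ω₁,ω₂,ω₃}, {ω₁,ω₂,ω₄}, {ω₁,ω₂,ω₅}, {ω₁,ω₃,ω₄}, {ω₁,ω₃,ω₅}, {ω₁,ω₄,ω₅}, {ω₂,ω₃,ω₄}, {ω₂,ω₃,ω₅}, {ω₂,ω₄,ω₅}, {ω₃,ω₄,ω₅}, {ω₁,ω₂,ω₃,ω₄}, {ω₁,ω₂,ω₃,ω₅}, {ω₁,ω₂,ω₄,ω₅}, {ω₁,ω₃,ω₄,ω₅}, {ω₂,ω₃,ω₄,ω₅}, S }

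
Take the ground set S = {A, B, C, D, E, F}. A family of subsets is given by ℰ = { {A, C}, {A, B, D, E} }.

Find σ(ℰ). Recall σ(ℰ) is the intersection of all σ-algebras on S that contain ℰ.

Start: ℰ ∪ {∅, S} = { {}, {A, C}, {A, B, D, E}, S }.
Round 1. New:
  {C, F}  = complement {A, B, D, E}
  {B, D, E, F}  = complement {A, C}
  {A, B, C, D, E}  = {A, C} ∪ {A, B, D, E}
Round 2. New:
  {F}  = complement {A, B, C, D, E}
  {A, C, F}  = {A, C} ∪ {C, F}
  {A, B, D, E, F}  = {B, D, E, F} ∪ {A, B, D, E}
  {B, C, D, E, F}  = {B, D, E, F} ∪ {C, F}
Round 3 adds 3:
  {A}  = complement {B, C, D, E, F}
  {C}  = complement {A, B, D, E, F}
  {B, D, E}  = complement {A, C, F}
Round 4 adds 2:
  {A, F}  = {F} ∪ {A}
  {B, C, D, E}  = {C} ∪ {B, D, E}
After Round 5 the family is unchanged; done.

Hence σ(ℰ) has 16 members: { {}, {A}, {C}, {F}, {A, C}, {A, F}, {C, F}, {A, C, F}, {B, D, E}, {A, B, D, E}, {B, C, D, E}, {B, D, E, F}, {A, B, C, D, E}, {A, B, D, E, F}, {B, C, D, E, F}, S }.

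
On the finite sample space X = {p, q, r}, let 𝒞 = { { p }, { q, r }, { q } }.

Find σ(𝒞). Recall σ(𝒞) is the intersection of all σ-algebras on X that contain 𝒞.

Begin from { ∅, { p }, { q }, { q, r }, X } (that is, 𝒞 plus ∅ and X).
Pass 1 (2 new):
  { p, q }  = { q } ∪ { p }
  { p, r }  = ᶜ of { q }
  — 7 sets.
Pass 2: +1 →
  { r }  = ᶜ of { p, q }
  — 8 sets.
Pass 3: stable.

Therefore σ(𝒞) = { ∅, { p }, { q }, { r }, { p, q }, { p, r }, { q, r }, X } (|σ(𝒞)| = 8).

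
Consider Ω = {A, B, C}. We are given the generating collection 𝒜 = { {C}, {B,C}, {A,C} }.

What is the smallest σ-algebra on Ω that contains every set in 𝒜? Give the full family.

Start: 𝒜 ∪ {∅, Ω} = { {}, {C}, {A,C}, {B,C}, Ω }.
Iteration 1 (3 new):
  {A}  = ᶜ of {B,C}
  {B}  = ᶜ of {A,C}
  {A,B}  = ᶜ of {C}
Iteration 2: no new sets; the family is a σ-algebra.

σ(𝒜) = { {}, {A}, {B}, {C}, {A,B}, {A,C}, {B,C}, Ω }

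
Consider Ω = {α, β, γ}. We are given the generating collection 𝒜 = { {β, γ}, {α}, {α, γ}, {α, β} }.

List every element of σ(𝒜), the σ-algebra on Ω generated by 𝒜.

Take S₀ = 𝒜 ∪ {∅, Ω} = { ∅, {α}, {α, β}, {α, γ}, {β, γ}, Ω }.
Step 1 (2 new):
  {β}  = complement {α, γ}
  {γ}  = complement {α, β}
  [8 total]
Step 2: no new sets; the family is a σ-algebra.

Hence σ(𝒜) has 8 members: { ∅, {α}, {β}, {γ}, {α, β}, {α, γ}, {β, γ}, Ω }.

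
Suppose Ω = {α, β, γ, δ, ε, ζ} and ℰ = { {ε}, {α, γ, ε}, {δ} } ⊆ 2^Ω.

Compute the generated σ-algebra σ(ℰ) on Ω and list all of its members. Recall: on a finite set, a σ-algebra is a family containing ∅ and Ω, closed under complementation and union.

Start: ℰ ∪ {∅, Ω} = { {}, {δ}, {ε}, {α, γ, ε}, Ω }.
Step 1. New:
  {δ, ε}  = {δ} ∪ {ε}
  {β, δ, ζ}  = {α, γ, ε}ᶜ
  {α, γ, δ, ε}  = {δ} ∪ {α, γ, ε}
  {α, β, γ, δ, ζ}  = {ε}ᶜ
  {α, β, γ, ε, ζ}  = {δ}ᶜ
Step 2: 3 new —
  {β, ζ}  = {α, γ, δ, ε}ᶜ
  {α, β, γ, ζ}  = {δ, ε}ᶜ
  {β, δ, ε, ζ}  = {β, δ, ζ} ∪ {ε}
Step 3. New:
  {α, γ}  = {β, δ, ε, ζ}ᶜ
  {β, ε, ζ}  = {β, ζ} ∪ {ε}
Step 4. New:
  {α, γ, δ}  = {β, ε, ζ}ᶜ
Step 5: no new sets; the family is a σ-algebra.

σ(ℰ) = { {}, {δ}, {ε}, {α, γ}, {β, ζ}, {δ, ε}, {α, γ, δ}, {α, γ, ε}, {β, δ, ζ}, {β, ε, ζ}, {α, β, γ, ζ}, {α, γ, δ, ε}, {β, δ, ε, ζ}, {α, β, γ, δ, ζ}, {α, β, γ, ε, ζ}, Ω }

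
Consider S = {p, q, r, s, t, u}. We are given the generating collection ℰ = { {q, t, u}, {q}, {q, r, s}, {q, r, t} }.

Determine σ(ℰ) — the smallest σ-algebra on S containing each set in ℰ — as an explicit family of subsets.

|σ(ℰ)| = 64.  σ(ℰ) = { {}, {p}, {q}, {r}, {s}, {t}, {u}, {p, q}, {p, r}, {p, s}, {p, t}, {p, u}, {q, r}, {q, s}, {q, t}, {q, u}, {r, s}, {r, t}, {r, u}, {s, t}, {s, u}, {t, u}, {p, q, r}, {p, q, s}, {p, q, t}, {p, q, u}, {p, r, s}, {p, r, t}, {p, r, u}, {p, s, t}, {p, s, u}, {p, t, u}, {q, r, s}, {q, r, t}, {q, r, u}, {q, s, t}, {q, s, u}, {q, t, u}, {r, s, t}, {r, s, u}, {r, t, u}, {s, t, u}, {p, q, r, s}, {p, q, r, t}, {p, q, r, u}, {p, q, s, t}, {p, q, s, u}, {p, q, t, u}, {p, r, s, t}, {p, r, s, u}, {p, r, t, u}, {p, s, t, u}, {q, r, s, t}, {q, r, s, u}, {q, r, t, u}, {q, s, t, u}, {r, s, t, u}, {p, q, r, s, t}, {p, q, r, s, u}, {p, q, r, t, u}, {p, q, s, t, u}, {p, r, s, t, u}, {q, r, s, t, u}, S }

Trace:
Take S₀ = ℰ ∪ {∅, S} = { {}, {q}, {q, r, s}, {q, r, t}, {q, t, u}, S }.
Pass 1. New:
  {p, r, s}  = {q, t, u}ᶜ
  {p, s, u}  = {q, r, t}ᶜ
  {p, t, u}  = {q, r, s}ᶜ
  {q, r, s, t}  = {q, r, t} ∪ {q, r, s}
  {q, r, t, u}  = {q, r, t} ∪ {q, t, u}
  {p, r, s, t, u}  = {q}ᶜ
  {q, r, s, t, u}  = {q, r, s} ∪ {q, t, u}
  |family| = 13
Pass 2: 12 new —
  {p}  = {q, r, s, t, u}ᶜ
  {p, s}  = {q, r, t, u}ᶜ
  {p, u}  = {q, r, s, t}ᶜ
  {p, q, r, s}  = {q, r, s} ∪ {p, r, s}
  {p, q, s, u}  = {q} ∪ {p, s, u}
  {p, q, t, u}  = {q} ∪ {p, t, u}
  {p, r, s, u}  = {p, s, u} ∪ {p, r, s}
  {p, s, t, u}  = {p, s, u} ∪ {p, t, u}
  {p, q, r, s, t}  = {q, r, s, t} ∪ {p, r, s}
  {p, q, r, s, u}  = {q, r, s} ∪ {p, s, u}
  {p, q, r, t, u}  = {q, r, t} ∪ {p, t, u}
  {p, q, s, t, u}  = {q, t, u} ∪ {p, s, u}
  |family| = 25
Pass 3 adds 13:
  {r}  = {p, q, s, t, u}ᶜ
  {s}  = {p, q, r, t, u}ᶜ
  {t}  = {p, q, r, s, u}ᶜ
  {u}  = {p, q, r, s, t}ᶜ
  {p, q}  = {q} ∪ {p}
  {q, r}  = {p, s, t, u}ᶜ
  {q, t}  = {p, r, s, u}ᶜ
  {r, s}  = {p, q, t, u}ᶜ
  {r, t}  = {p, q, s, u}ᶜ
  {t, u}  = {p, q, r, s}ᶜ
  {p, q, s}  = {q} ∪ {p, s}
  {p, q, u}  = {p, u} ∪ {q}
  {p, q, r, t}  = {q, r, t} ∪ {p}
  |family| = 38
Pass 4 adds 25:
  {p, r}  = {r} ∪ {p}
  {p, t}  = {p} ∪ {t}
  {q, s}  = {q} ∪ {s}
  {q, u}  = {q} ∪ {u}
  {r, u}  = {r} ∪ {u}
  {s, t}  = {s} ∪ {t}
  {s, u}  = {p, q, r, t}ᶜ
  {p, q, r}  = {p, q} ∪ {r}
  {p, q, t}  = {p, q} ∪ {q, t}
  {p, r, t}  = {r, t} ∪ {p}
  {p, r, u}  = {p, u} ∪ {r}
  {p, s, t}  = {p, s} ∪ {t}
  {q, r, u}  = {q, r} ∪ {u}
  {q, s, t}  = {s} ∪ {q, t}
  {r, s, t}  = {p, q, u}ᶜ
  {r, s, u}  = {r, s} ∪ {u}
  {r, t, u}  = {p, q, s}ᶜ
  {s, t, u}  = {s} ∪ {t, u}
  {p, q, r, u}  = {p, u} ∪ {q, r}
  {p, q, s, t}  = {p, q, s} ∪ {q, t}
  {p, r, s, t}  = {r, t} ∪ {p, r, s}
  {p, r, t, u}  = {p, u} ∪ {r, t}
  {q, r, s, u}  = {q, r, s} ∪ {u}
  {q, s, t, u}  = {s} ∪ {q, t, u}
  {r, s, t, u}  = {p, q}ᶜ
  |family| = 63
Pass 5: +1 →
  {q, s, u}  = {p, r, t}ᶜ
  |family| = 64
Pass 6: closed — nothing new.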